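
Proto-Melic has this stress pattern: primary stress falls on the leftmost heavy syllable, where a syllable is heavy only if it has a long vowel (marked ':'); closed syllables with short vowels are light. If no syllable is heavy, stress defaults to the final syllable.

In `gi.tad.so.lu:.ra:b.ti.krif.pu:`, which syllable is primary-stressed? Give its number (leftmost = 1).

4

Weights: 1 gi L, 2 tad L, 3 so L, 4 lu: H, 5 ra:b H, 6 ti L, 7 krif L, 8 pu: H.
Heavy syllables in the domain: 4, 5, 8. The leftmost is syllable 4 (lu:).
Primary stress: syllable 4 → gi.tad.so.ˈlu:.ra:b.ti.krif.pu:.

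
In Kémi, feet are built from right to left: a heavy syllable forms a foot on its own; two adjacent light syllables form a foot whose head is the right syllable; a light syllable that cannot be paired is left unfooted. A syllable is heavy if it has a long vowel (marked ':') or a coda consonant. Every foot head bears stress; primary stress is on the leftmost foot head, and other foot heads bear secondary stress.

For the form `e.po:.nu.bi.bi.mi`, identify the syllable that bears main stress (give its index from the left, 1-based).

2

Weights: 1 e L, 2 po: H, 3 nu L, 4 bi L, 5 bi L, 6 mi L.
Parse right to left (heavy = foot alone; LL = one foot; stranded L unfooted): e (ˈpo:) (nu.ˈbi) (bi.ˈmi).
Foot heads: 2, 4, 6.
Primary stress on the leftmost head = syllable 2.
Primary stress: syllable 2 → e.ˈpo:.nu.bi.bi.mi.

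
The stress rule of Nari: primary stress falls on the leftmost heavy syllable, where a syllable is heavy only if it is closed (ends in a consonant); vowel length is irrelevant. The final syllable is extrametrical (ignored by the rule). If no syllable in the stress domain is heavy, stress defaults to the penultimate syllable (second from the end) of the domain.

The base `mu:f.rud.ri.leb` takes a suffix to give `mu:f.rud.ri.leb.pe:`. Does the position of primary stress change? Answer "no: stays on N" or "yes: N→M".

Base `mu:f.rud.ri.leb` (4 syllables):
  The final syllable (4, leb) is extrametrical; the stress domain is syllables 1–3.
  Weights: 1 mu:f H, 2 rud H, 3 ri L.
  Heavy syllables in the domain: 1, 2. The leftmost is syllable 1 (mu:f).
  → primary stress on syllable 1.
Suffixed `mu:f.rud.ri.leb.pe:` (5 syllables):
  The final syllable (5, pe:) is extrametrical; the stress domain is syllables 1–4.
  Weights: 1 mu:f H, 2 rud H, 3 ri L, 4 leb H.
  Heavy syllables in the domain: 1, 2, 4. The leftmost is syllable 1 (mu:f).
  → primary stress on syllable 1.

no: stays on 1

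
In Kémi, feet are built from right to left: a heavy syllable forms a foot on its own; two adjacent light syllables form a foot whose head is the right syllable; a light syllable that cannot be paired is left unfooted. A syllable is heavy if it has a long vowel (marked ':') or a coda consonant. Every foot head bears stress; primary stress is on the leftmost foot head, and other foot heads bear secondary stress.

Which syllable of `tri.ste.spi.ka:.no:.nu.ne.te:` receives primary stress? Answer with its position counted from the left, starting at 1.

Weights: 1 tri L, 2 ste L, 3 spi L, 4 ka: H, 5 no: H, 6 nu L, 7 ne L, 8 te: H.
Parse right to left (heavy = foot alone; LL = one foot; stranded L unfooted): tri (ste.ˈspi) (ˈka:) (ˈno:) (nu.ˈne) (ˈte:).
Foot heads: 3, 4, 5, 7, 8.
Primary stress on the leftmost head = syllable 3.
Primary stress: syllable 3 → tri.ste.ˈspi.ka:.no:.nu.ne.te:.

3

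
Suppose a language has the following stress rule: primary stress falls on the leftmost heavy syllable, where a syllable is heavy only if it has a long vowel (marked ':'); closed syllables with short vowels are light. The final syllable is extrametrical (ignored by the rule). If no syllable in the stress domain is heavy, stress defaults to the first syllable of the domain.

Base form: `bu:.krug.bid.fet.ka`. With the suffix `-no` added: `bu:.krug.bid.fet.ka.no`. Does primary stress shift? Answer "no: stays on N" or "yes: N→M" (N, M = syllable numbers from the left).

no: stays on 1

Base `bu:.krug.bid.fet.ka` (5 syllables):
  The final syllable (5, ka) is extrametrical; the stress domain is syllables 1–4.
  Weights: 1 bu: H, 2 krug L, 3 bid L, 4 fet L.
  Heavy syllables in the domain: 1. The leftmost is syllable 1 (bu:).
  → primary stress on syllable 1.
Suffixed `bu:.krug.bid.fet.ka.no` (6 syllables):
  The final syllable (6, no) is extrametrical; the stress domain is syllables 1–5.
  Weights: 1 bu: H, 2 krug L, 3 bid L, 4 fet L, 5 ka L.
  Heavy syllables in the domain: 1. The leftmost is syllable 1 (bu:).
  → primary stress on syllable 1.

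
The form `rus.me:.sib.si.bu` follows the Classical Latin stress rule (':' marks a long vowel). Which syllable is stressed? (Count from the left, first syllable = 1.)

3

Classical Latin: stress the penult if heavy (long vowel or closed), else the antepenult.
Weights: 3 sib H, 4 si L, 5 bu L.
The penult (syllable 4, si) is light, so stress falls on the antepenult (syllable 3, sib).
Stress on syllable 3: rus.me:.ˈsib.si.bu.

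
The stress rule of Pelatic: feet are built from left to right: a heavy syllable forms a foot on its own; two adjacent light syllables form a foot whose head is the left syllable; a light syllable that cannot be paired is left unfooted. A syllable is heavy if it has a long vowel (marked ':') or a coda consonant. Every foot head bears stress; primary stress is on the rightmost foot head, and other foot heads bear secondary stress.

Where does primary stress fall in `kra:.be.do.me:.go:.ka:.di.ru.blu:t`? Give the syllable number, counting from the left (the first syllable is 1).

Weights: 1 kra: H, 2 be L, 3 do L, 4 me: H, 5 go: H, 6 ka: H, 7 di L, 8 ru L, 9 blu:t H.
Parse left to right (heavy = foot alone; LL = one foot; stranded L unfooted): (ˈkra:) (ˈbe.do) (ˈme:) (ˈgo:) (ˈka:) (ˈdi.ru) (ˈblu:t).
Foot heads: 1, 2, 4, 5, 6, 7, 9.
Primary stress on the rightmost head = syllable 9.
Primary stress: syllable 9 → kra:.be.do.me:.go:.ka:.di.ru.ˈblu:t.

9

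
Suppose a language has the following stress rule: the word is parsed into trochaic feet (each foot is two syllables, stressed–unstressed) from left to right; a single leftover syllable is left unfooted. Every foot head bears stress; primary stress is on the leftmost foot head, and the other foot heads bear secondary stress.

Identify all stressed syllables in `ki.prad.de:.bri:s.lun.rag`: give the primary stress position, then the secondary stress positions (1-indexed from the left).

Parse left to right into trochaic (ˈσσ) feet: (ˈki.prad) (ˈde:.bri:s) (ˈlun.rag).
Foot heads (stressed positions): 1, 3, 5.
End Rule Leftmost: primary stress on the leftmost head = syllable 1.
Secondary stress on 3, 5: ˈki.prad.ˌde:.bri:s.ˌlun.rag.

primary 1, secondary 3, 5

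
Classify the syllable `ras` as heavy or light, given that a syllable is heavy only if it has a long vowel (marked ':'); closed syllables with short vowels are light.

light

`ras`: short vowel, closed (coda /s/). Short vowel → light.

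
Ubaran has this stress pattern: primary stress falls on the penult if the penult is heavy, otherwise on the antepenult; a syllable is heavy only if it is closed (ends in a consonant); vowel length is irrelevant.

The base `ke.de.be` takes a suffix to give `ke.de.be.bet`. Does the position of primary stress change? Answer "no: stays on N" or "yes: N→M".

Base `ke.de.be` (3 syllables):
  Weights: 1 ke L, 2 de L, 3 be L.
  The penult (syllable 2, de) is light, so stress falls on the antepenult (syllable 1, ke).
  → primary stress on syllable 1.
Suffixed `ke.de.be.bet` (4 syllables):
  Weights: 2 de L, 3 be L, 4 bet H.
  The penult (syllable 3, be) is light, so stress falls on the antepenult (syllable 2, de).
  → primary stress on syllable 2.

yes: 1→2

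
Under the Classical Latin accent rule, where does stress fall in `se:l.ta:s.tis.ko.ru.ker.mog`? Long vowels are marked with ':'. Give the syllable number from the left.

6

Classical Latin: stress the penult if heavy (long vowel or closed), else the antepenult.
Weights: 5 ru L, 6 ker H, 7 mog H.
The penult (syllable 6, ker) is heavy, so it takes stress.
Stress on syllable 6: se:l.ta:s.tis.ko.ru.ˈker.mog.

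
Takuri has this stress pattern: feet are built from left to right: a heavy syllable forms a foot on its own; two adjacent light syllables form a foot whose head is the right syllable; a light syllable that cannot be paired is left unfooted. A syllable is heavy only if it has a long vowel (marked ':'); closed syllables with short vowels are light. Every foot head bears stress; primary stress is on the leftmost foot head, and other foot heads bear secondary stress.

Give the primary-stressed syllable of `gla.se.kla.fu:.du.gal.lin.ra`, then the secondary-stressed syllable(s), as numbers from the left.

Weights: 1 gla L, 2 se L, 3 kla L, 4 fu: H, 5 du L, 6 gal L, 7 lin L, 8 ra L.
Parse left to right (heavy = foot alone; LL = one foot; stranded L unfooted): (gla.ˈse) kla (ˈfu:) (du.ˈgal) (lin.ˈra).
Foot heads: 2, 4, 6, 8.
Primary stress on the leftmost head = syllable 2.
Secondary stress on 4, 6, 8: gla.ˈse.kla.ˌfu:.du.ˌgal.lin.ˌra.

primary 2, secondary 4, 6, 8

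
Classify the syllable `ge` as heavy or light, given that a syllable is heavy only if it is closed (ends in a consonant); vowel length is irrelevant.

`ge`: short vowel, open (no coda). Open (no coda) → light.

light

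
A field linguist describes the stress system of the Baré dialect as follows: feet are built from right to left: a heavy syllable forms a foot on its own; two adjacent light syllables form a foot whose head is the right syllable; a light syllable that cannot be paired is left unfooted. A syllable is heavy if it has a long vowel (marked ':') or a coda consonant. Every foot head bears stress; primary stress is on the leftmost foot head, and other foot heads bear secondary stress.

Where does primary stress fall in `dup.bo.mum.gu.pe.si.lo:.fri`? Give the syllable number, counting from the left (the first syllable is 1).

Weights: 1 dup H, 2 bo L, 3 mum H, 4 gu L, 5 pe L, 6 si L, 7 lo: H, 8 fri L.
Parse right to left (heavy = foot alone; LL = one foot; stranded L unfooted): (ˈdup) bo (ˈmum) gu (pe.ˈsi) (ˈlo:) fri.
Foot heads: 1, 3, 6, 7.
Primary stress on the leftmost head = syllable 1.
Primary stress: syllable 1 → ˈdup.bo.mum.gu.pe.si.lo:.fri.

1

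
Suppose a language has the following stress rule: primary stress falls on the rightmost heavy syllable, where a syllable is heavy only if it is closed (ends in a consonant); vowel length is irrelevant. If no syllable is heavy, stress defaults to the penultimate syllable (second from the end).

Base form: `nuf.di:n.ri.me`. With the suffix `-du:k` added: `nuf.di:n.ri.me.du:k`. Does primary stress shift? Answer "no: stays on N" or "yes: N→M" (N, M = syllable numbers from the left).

yes: 2→5

Base `nuf.di:n.ri.me` (4 syllables):
  Weights: 1 nuf H, 2 di:n H, 3 ri L, 4 me L.
  Heavy syllables in the domain: 1, 2. The rightmost is syllable 2 (di:n).
  → primary stress on syllable 2.
Suffixed `nuf.di:n.ri.me.du:k` (5 syllables):
  Weights: 1 nuf H, 2 di:n H, 3 ri L, 4 me L, 5 du:k H.
  Heavy syllables in the domain: 1, 2, 5. The rightmost is syllable 5 (du:k).
  → primary stress on syllable 5.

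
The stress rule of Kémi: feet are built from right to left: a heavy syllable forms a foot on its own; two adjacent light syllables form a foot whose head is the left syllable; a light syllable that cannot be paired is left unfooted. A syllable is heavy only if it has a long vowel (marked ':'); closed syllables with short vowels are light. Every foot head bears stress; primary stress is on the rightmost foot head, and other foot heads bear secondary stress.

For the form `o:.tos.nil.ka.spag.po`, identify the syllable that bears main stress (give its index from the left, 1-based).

Weights: 1 o: H, 2 tos L, 3 nil L, 4 ka L, 5 spag L, 6 po L.
Parse right to left (heavy = foot alone; LL = one foot; stranded L unfooted): (ˈo:) tos (ˈnil.ka) (ˈspag.po).
Foot heads: 1, 3, 5.
Primary stress on the rightmost head = syllable 5.
Primary stress: syllable 5 → o:.tos.nil.ka.ˈspag.po.

5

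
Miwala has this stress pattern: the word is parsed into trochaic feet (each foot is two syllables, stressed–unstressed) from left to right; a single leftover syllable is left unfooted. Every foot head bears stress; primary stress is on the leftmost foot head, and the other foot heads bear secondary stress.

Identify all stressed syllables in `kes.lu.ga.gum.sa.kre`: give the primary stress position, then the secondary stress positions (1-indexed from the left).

primary 1, secondary 3, 5

Parse left to right into trochaic (ˈσσ) feet: (ˈkes.lu) (ˈga.gum) (ˈsa.kre).
Foot heads (stressed positions): 1, 3, 5.
End Rule Leftmost: primary stress on the leftmost head = syllable 1.
Secondary stress on 3, 5: ˈkes.lu.ˌga.gum.ˌsa.kre.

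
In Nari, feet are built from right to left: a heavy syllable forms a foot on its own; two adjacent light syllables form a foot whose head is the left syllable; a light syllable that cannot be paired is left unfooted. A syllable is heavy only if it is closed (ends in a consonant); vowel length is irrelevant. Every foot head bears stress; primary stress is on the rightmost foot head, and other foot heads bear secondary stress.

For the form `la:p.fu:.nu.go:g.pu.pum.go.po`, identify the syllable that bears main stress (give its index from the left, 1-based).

7

Weights: 1 la:p H, 2 fu: L, 3 nu L, 4 go:g H, 5 pu L, 6 pum H, 7 go L, 8 po L.
Parse right to left (heavy = foot alone; LL = one foot; stranded L unfooted): (ˈla:p) (ˈfu:.nu) (ˈgo:g) pu (ˈpum) (ˈgo.po).
Foot heads: 1, 2, 4, 6, 7.
Primary stress on the rightmost head = syllable 7.
Primary stress: syllable 7 → la:p.fu:.nu.go:g.pu.pum.ˈgo.po.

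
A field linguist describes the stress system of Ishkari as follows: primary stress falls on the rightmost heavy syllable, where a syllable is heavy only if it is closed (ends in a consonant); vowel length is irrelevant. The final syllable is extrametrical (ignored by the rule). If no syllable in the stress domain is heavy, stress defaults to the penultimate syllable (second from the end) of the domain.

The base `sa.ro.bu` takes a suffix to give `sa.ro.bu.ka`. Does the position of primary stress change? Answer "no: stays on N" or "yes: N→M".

Base `sa.ro.bu` (3 syllables):
  The final syllable (3, bu) is extrametrical; the stress domain is syllables 1–2.
  Weights: 1 sa L, 2 ro L.
  No heavy syllable in the domain; default to the penultimate syllable (second from the end) of the domain = syllable 1.
  → primary stress on syllable 1.
Suffixed `sa.ro.bu.ka` (4 syllables):
  The final syllable (4, ka) is extrametrical; the stress domain is syllables 1–3.
  Weights: 1 sa L, 2 ro L, 3 bu L.
  No heavy syllable in the domain; default to the penultimate syllable (second from the end) of the domain = syllable 2.
  → primary stress on syllable 2.

yes: 1→2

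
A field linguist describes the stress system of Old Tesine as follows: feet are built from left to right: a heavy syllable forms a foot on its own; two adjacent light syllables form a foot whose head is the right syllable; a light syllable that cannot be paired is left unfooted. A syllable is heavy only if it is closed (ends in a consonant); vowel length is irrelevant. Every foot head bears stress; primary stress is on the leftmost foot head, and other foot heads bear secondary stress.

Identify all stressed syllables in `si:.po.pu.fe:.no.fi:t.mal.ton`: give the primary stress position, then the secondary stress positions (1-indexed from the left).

primary 2, secondary 4, 6, 7, 8

Weights: 1 si: L, 2 po L, 3 pu L, 4 fe: L, 5 no L, 6 fi:t H, 7 mal H, 8 ton H.
Parse left to right (heavy = foot alone; LL = one foot; stranded L unfooted): (si:.ˈpo) (pu.ˈfe:) no (ˈfi:t) (ˈmal) (ˈton).
Foot heads: 2, 4, 6, 7, 8.
Primary stress on the leftmost head = syllable 2.
Secondary stress on 4, 6, 7, 8: si:.ˈpo.pu.ˌfe:.no.ˌfi:t.ˌmal.ˌton.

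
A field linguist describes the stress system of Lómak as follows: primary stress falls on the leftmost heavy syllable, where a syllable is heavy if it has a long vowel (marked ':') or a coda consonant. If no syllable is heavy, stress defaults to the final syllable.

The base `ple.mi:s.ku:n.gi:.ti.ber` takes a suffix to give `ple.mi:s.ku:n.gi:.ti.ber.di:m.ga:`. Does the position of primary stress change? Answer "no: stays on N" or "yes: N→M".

Base `ple.mi:s.ku:n.gi:.ti.ber` (6 syllables):
  Weights: 1 ple L, 2 mi:s H, 3 ku:n H, 4 gi: H, 5 ti L, 6 ber H.
  Heavy syllables in the domain: 2, 3, 4, 6. The leftmost is syllable 2 (mi:s).
  → primary stress on syllable 2.
Suffixed `ple.mi:s.ku:n.gi:.ti.ber.di:m.ga:` (8 syllables):
  Weights: 1 ple L, 2 mi:s H, 3 ku:n H, 4 gi: H, 5 ti L, 6 ber H, 7 di:m H, 8 ga: H.
  Heavy syllables in the domain: 2, 3, 4, 6, 7, 8. The leftmost is syllable 2 (mi:s).
  → primary stress on syllable 2.

no: stays on 2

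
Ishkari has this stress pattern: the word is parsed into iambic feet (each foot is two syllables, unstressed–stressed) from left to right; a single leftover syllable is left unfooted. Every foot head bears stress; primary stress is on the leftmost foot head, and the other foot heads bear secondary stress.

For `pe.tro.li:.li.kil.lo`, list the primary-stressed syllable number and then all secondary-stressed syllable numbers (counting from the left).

primary 2, secondary 4, 6

Parse left to right into iambic (σˈσ) feet: (pe.ˈtro) (li:.ˈli) (kil.ˈlo).
Foot heads (stressed positions): 2, 4, 6.
End Rule Leftmost: primary stress on the leftmost head = syllable 2.
Secondary stress on 4, 6: pe.ˈtro.li:.ˌli.kil.ˌlo.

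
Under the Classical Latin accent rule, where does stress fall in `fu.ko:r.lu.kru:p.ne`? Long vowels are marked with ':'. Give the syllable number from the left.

4

Classical Latin: stress the penult if heavy (long vowel or closed), else the antepenult.
Weights: 3 lu L, 4 kru:p H, 5 ne L.
The penult (syllable 4, kru:p) is heavy, so it takes stress.
Stress on syllable 4: fu.ko:r.lu.ˈkru:p.ne.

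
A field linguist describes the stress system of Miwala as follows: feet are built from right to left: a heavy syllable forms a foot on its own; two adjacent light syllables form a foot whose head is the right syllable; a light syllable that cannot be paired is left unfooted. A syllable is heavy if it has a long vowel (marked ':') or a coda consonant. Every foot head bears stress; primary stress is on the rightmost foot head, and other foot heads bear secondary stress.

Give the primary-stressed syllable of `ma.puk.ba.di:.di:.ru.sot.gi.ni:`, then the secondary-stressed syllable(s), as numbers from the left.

primary 9, secondary 2, 4, 5, 7

Weights: 1 ma L, 2 puk H, 3 ba L, 4 di: H, 5 di: H, 6 ru L, 7 sot H, 8 gi L, 9 ni: H.
Parse right to left (heavy = foot alone; LL = one foot; stranded L unfooted): ma (ˈpuk) ba (ˈdi:) (ˈdi:) ru (ˈsot) gi (ˈni:).
Foot heads: 2, 4, 5, 7, 9.
Primary stress on the rightmost head = syllable 9.
Secondary stress on 2, 4, 5, 7: ma.ˌpuk.ba.ˌdi:.ˌdi:.ru.ˌsot.gi.ˈni:.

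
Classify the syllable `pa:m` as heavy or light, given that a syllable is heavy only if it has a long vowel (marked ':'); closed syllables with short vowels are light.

`pa:m`: long vowel, closed (coda /m/). Long vowel → heavy.

heavy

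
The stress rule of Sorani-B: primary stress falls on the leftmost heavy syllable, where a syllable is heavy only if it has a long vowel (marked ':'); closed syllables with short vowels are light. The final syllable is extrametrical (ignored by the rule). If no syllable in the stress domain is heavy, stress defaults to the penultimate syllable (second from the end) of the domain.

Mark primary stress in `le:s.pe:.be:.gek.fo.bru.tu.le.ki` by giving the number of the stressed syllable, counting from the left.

1

The final syllable (9, ki) is extrametrical; the stress domain is syllables 1–8.
Weights: 1 le:s H, 2 pe: H, 3 be: H, 4 gek L, 5 fo L, 6 bru L, 7 tu L, 8 le L.
Heavy syllables in the domain: 1, 2, 3. The leftmost is syllable 1 (le:s).
Primary stress: syllable 1 → ˈle:s.pe:.be:.gek.fo.bru.tu.le.ki.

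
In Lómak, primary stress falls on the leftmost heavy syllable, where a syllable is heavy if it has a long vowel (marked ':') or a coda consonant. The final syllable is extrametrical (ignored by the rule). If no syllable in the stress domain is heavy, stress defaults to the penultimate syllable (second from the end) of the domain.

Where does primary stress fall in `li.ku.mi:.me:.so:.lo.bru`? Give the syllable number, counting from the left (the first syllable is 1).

3

The final syllable (7, bru) is extrametrical; the stress domain is syllables 1–6.
Weights: 1 li L, 2 ku L, 3 mi: H, 4 me: H, 5 so: H, 6 lo L.
Heavy syllables in the domain: 3, 4, 5. The leftmost is syllable 3 (mi:).
Primary stress: syllable 3 → li.ku.ˈmi:.me:.so:.lo.bru.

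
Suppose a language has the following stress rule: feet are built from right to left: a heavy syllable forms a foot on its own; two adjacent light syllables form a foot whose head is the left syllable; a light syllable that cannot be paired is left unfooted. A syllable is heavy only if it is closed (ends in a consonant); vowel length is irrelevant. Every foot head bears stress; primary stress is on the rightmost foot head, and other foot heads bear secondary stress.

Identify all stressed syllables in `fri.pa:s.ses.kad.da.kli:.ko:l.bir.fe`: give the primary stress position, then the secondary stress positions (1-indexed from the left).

primary 8, secondary 2, 3, 4, 5, 7

Weights: 1 fri L, 2 pa:s H, 3 ses H, 4 kad H, 5 da L, 6 kli: L, 7 ko:l H, 8 bir H, 9 fe L.
Parse right to left (heavy = foot alone; LL = one foot; stranded L unfooted): fri (ˈpa:s) (ˈses) (ˈkad) (ˈda.kli:) (ˈko:l) (ˈbir) fe.
Foot heads: 2, 3, 4, 5, 7, 8.
Primary stress on the rightmost head = syllable 8.
Secondary stress on 2, 3, 4, 5, 7: fri.ˌpa:s.ˌses.ˌkad.ˌda.kli:.ˌko:l.ˈbir.fe.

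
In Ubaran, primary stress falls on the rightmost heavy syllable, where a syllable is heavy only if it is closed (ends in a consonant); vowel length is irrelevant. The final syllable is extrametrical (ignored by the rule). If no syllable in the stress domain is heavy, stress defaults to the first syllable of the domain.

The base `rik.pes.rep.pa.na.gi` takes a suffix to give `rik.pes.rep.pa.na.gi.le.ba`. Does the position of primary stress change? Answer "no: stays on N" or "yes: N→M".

Base `rik.pes.rep.pa.na.gi` (6 syllables):
  The final syllable (6, gi) is extrametrical; the stress domain is syllables 1–5.
  Weights: 1 rik H, 2 pes H, 3 rep H, 4 pa L, 5 na L.
  Heavy syllables in the domain: 1, 2, 3. The rightmost is syllable 3 (rep).
  → primary stress on syllable 3.
Suffixed `rik.pes.rep.pa.na.gi.le.ba` (8 syllables):
  The final syllable (8, ba) is extrametrical; the stress domain is syllables 1–7.
  Weights: 1 rik H, 2 pes H, 3 rep H, 4 pa L, 5 na L, 6 gi L, 7 le L.
  Heavy syllables in the domain: 1, 2, 3. The rightmost is syllable 3 (rep).
  → primary stress on syllable 3.

no: stays on 3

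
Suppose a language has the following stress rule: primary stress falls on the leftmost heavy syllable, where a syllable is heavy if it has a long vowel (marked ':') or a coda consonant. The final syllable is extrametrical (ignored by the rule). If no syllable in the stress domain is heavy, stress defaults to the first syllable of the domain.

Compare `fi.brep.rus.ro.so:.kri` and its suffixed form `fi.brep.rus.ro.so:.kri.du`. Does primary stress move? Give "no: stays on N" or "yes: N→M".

Base `fi.brep.rus.ro.so:.kri` (6 syllables):
  The final syllable (6, kri) is extrametrical; the stress domain is syllables 1–5.
  Weights: 1 fi L, 2 brep H, 3 rus H, 4 ro L, 5 so: H.
  Heavy syllables in the domain: 2, 3, 5. The leftmost is syllable 2 (brep).
  → primary stress on syllable 2.
Suffixed `fi.brep.rus.ro.so:.kri.du` (7 syllables):
  The final syllable (7, du) is extrametrical; the stress domain is syllables 1–6.
  Weights: 1 fi L, 2 brep H, 3 rus H, 4 ro L, 5 so: H, 6 kri L.
  Heavy syllables in the domain: 2, 3, 5. The leftmost is syllable 2 (brep).
  → primary stress on syllable 2.

no: stays on 2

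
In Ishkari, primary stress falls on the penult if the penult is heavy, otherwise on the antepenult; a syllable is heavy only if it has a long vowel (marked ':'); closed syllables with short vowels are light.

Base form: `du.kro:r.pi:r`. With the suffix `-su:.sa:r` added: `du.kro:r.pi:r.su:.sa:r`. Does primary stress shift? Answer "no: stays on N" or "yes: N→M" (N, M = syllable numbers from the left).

yes: 2→4

Base `du.kro:r.pi:r` (3 syllables):
  Weights: 1 du L, 2 kro:r H, 3 pi:r H.
  The penult (syllable 2, kro:r) is heavy, so it takes stress.
  → primary stress on syllable 2.
Suffixed `du.kro:r.pi:r.su:.sa:r` (5 syllables):
  Weights: 3 pi:r H, 4 su: H, 5 sa:r H.
  The penult (syllable 4, su:) is heavy, so it takes stress.
  → primary stress on syllable 4.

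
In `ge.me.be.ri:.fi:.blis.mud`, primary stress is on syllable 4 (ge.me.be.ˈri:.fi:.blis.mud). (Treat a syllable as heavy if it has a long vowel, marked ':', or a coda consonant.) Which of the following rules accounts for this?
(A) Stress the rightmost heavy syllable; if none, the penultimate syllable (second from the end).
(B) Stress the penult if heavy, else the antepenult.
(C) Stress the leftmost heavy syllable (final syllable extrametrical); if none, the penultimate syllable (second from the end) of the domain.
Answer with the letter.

Rule A → syllable 7 (observed: 4).
Rule B → syllable 6 (observed: 4).
Rule C → syllable 4 ✓.

C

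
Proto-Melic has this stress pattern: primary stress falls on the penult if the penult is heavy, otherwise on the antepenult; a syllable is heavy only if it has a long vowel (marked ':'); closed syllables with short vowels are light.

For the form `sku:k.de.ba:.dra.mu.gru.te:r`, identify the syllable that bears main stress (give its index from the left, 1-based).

Weights: 5 mu L, 6 gru L, 7 te:r H.
The penult (syllable 6, gru) is light, so stress falls on the antepenult (syllable 5, mu).
Primary stress: syllable 5 → sku:k.de.ba:.dra.ˈmu.gru.te:r.

5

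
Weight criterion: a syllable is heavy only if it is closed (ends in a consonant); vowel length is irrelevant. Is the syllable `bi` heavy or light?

light

`bi`: short vowel, open (no coda). Open (no coda) → light.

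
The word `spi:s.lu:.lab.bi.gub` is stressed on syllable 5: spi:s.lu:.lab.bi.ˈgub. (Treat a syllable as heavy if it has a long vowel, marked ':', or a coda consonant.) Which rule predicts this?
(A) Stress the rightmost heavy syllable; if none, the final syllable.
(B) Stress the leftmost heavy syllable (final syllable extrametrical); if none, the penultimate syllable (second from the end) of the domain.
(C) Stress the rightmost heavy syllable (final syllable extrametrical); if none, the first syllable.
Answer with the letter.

Rule A → syllable 5 ✓.
Rule B → syllable 1 (observed: 5).
Rule C → syllable 3 (observed: 5).

A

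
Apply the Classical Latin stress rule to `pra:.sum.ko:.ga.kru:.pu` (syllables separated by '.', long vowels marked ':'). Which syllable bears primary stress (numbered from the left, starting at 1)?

5

Classical Latin: stress the penult if heavy (long vowel or closed), else the antepenult.
Weights: 4 ga L, 5 kru: H, 6 pu L.
The penult (syllable 5, kru:) is heavy, so it takes stress.
Stress on syllable 5: pra:.sum.ko:.ga.ˈkru:.pu.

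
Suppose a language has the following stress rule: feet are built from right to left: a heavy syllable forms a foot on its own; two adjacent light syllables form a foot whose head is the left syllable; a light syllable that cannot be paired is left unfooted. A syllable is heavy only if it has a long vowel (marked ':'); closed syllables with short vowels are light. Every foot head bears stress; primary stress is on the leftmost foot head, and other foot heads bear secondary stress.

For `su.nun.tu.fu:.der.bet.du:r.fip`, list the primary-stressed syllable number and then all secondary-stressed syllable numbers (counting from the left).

primary 2, secondary 4, 5, 7

Weights: 1 su L, 2 nun L, 3 tu L, 4 fu: H, 5 der L, 6 bet L, 7 du:r H, 8 fip L.
Parse right to left (heavy = foot alone; LL = one foot; stranded L unfooted): su (ˈnun.tu) (ˈfu:) (ˈder.bet) (ˈdu:r) fip.
Foot heads: 2, 4, 5, 7.
Primary stress on the leftmost head = syllable 2.
Secondary stress on 4, 5, 7: su.ˈnun.tu.ˌfu:.ˌder.bet.ˌdu:r.fip.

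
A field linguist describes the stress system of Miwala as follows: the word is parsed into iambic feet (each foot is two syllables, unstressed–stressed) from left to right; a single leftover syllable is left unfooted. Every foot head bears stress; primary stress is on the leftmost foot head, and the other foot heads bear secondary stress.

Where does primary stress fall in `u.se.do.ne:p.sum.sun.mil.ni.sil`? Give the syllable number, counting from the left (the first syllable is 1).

2

Parse left to right into iambic (σˈσ) feet: (u.ˈse) (do.ˈne:p) (sum.ˈsun) (mil.ˈni) sil. Syllable 9 is left unfooted.
Foot heads (stressed positions): 2, 4, 6, 8.
End Rule Leftmost: primary stress on the leftmost head = syllable 2.
Primary stress: syllable 2 → u.ˈse.do.ne:p.sum.sun.mil.ni.sil.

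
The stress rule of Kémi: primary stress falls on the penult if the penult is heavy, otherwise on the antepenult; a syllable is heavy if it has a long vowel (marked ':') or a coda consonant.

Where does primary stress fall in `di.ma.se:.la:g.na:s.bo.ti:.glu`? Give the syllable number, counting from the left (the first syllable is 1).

Weights: 6 bo L, 7 ti: H, 8 glu L.
The penult (syllable 7, ti:) is heavy, so it takes stress.
Primary stress: syllable 7 → di.ma.se:.la:g.na:s.bo.ˈti:.glu.

7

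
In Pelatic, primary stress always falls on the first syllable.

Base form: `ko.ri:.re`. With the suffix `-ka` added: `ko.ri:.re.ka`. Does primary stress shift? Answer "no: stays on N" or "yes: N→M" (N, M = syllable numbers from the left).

Base `ko.ri:.re` (3 syllables):
  The word has 3 syllables; the first syllable is syllable 1 (ko).
  → primary stress on syllable 1.
Suffixed `ko.ri:.re.ka` (4 syllables):
  The word has 4 syllables; the first syllable is syllable 1 (ko).
  → primary stress on syllable 1.

no: stays on 1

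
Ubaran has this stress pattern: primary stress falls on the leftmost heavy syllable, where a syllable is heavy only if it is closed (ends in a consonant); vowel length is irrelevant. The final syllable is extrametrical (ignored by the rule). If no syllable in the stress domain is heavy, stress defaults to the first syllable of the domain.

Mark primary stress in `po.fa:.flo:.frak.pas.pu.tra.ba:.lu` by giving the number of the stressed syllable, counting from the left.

The final syllable (9, lu) is extrametrical; the stress domain is syllables 1–8.
Weights: 1 po L, 2 fa: L, 3 flo: L, 4 frak H, 5 pas H, 6 pu L, 7 tra L, 8 ba: L.
Heavy syllables in the domain: 4, 5. The leftmost is syllable 4 (frak).
Primary stress: syllable 4 → po.fa:.flo:.ˈfrak.pas.pu.tra.ba:.lu.

4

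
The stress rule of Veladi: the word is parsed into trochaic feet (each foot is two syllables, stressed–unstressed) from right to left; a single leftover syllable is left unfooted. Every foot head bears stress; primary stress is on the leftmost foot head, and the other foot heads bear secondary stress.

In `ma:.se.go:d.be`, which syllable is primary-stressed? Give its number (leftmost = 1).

1

Parse right to left into trochaic (ˈσσ) feet: (ˈma:.se) (ˈgo:d.be).
Foot heads (stressed positions): 1, 3.
End Rule Leftmost: primary stress on the leftmost head = syllable 1.
Primary stress: syllable 1 → ˈma:.se.go:d.be.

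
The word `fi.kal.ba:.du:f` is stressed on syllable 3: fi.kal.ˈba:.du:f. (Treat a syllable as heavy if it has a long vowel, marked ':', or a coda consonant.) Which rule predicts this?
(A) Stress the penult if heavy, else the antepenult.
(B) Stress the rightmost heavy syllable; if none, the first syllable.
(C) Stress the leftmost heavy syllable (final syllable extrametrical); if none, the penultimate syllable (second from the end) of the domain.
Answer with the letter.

Rule A → syllable 3 ✓.
Rule B → syllable 4 (observed: 3).
Rule C → syllable 2 (observed: 3).

A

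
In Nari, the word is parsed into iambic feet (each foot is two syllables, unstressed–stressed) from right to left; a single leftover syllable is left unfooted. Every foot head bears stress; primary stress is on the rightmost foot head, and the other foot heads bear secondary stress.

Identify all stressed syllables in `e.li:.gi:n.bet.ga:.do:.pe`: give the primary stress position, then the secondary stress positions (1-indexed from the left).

primary 7, secondary 3, 5

Parse right to left into iambic (σˈσ) feet: e (li:.ˈgi:n) (bet.ˈga:) (do:.ˈpe). Syllable 1 is left unfooted.
Foot heads (stressed positions): 3, 5, 7.
End Rule Rightmost: primary stress on the rightmost head = syllable 7.
Secondary stress on 3, 5: e.li:.ˌgi:n.bet.ˌga:.do:.ˈpe.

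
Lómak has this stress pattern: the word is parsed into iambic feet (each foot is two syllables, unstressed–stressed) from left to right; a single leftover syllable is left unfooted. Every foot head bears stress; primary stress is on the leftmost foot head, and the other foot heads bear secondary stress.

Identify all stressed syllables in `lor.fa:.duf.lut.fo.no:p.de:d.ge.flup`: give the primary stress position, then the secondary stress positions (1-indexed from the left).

primary 2, secondary 4, 6, 8

Parse left to right into iambic (σˈσ) feet: (lor.ˈfa:) (duf.ˈlut) (fo.ˈno:p) (de:d.ˈge) flup. Syllable 9 is left unfooted.
Foot heads (stressed positions): 2, 4, 6, 8.
End Rule Leftmost: primary stress on the leftmost head = syllable 2.
Secondary stress on 4, 6, 8: lor.ˈfa:.duf.ˌlut.fo.ˌno:p.de:d.ˌge.flup.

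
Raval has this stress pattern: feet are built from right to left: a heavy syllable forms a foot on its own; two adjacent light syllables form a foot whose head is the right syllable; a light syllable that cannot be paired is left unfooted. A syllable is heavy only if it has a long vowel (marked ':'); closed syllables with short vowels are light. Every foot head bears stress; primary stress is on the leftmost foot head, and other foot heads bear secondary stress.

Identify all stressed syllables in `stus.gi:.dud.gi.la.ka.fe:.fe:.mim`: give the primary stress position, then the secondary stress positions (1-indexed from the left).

Weights: 1 stus L, 2 gi: H, 3 dud L, 4 gi L, 5 la L, 6 ka L, 7 fe: H, 8 fe: H, 9 mim L.
Parse right to left (heavy = foot alone; LL = one foot; stranded L unfooted): stus (ˈgi:) (dud.ˈgi) (la.ˈka) (ˈfe:) (ˈfe:) mim.
Foot heads: 2, 4, 6, 7, 8.
Primary stress on the leftmost head = syllable 2.
Secondary stress on 4, 6, 7, 8: stus.ˈgi:.dud.ˌgi.la.ˌka.ˌfe:.ˌfe:.mim.

primary 2, secondary 4, 6, 7, 8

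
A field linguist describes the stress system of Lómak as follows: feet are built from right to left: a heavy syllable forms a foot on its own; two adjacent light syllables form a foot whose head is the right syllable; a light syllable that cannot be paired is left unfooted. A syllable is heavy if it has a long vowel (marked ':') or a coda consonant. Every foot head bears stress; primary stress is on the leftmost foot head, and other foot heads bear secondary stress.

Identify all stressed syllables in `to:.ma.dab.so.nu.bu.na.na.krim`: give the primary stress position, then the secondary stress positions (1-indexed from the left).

Weights: 1 to: H, 2 ma L, 3 dab H, 4 so L, 5 nu L, 6 bu L, 7 na L, 8 na L, 9 krim H.
Parse right to left (heavy = foot alone; LL = one foot; stranded L unfooted): (ˈto:) ma (ˈdab) so (nu.ˈbu) (na.ˈna) (ˈkrim).
Foot heads: 1, 3, 6, 8, 9.
Primary stress on the leftmost head = syllable 1.
Secondary stress on 3, 6, 8, 9: ˈto:.ma.ˌdab.so.nu.ˌbu.na.ˌna.ˌkrim.

primary 1, secondary 3, 6, 8, 9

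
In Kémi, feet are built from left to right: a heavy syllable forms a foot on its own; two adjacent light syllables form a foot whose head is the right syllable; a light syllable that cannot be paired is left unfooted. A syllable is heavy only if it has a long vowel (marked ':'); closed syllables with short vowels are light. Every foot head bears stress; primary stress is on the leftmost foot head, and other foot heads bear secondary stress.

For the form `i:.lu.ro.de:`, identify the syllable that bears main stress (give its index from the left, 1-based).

Weights: 1 i: H, 2 lu L, 3 ro L, 4 de: H.
Parse left to right (heavy = foot alone; LL = one foot; stranded L unfooted): (ˈi:) (lu.ˈro) (ˈde:).
Foot heads: 1, 3, 4.
Primary stress on the leftmost head = syllable 1.
Primary stress: syllable 1 → ˈi:.lu.ro.de:.

1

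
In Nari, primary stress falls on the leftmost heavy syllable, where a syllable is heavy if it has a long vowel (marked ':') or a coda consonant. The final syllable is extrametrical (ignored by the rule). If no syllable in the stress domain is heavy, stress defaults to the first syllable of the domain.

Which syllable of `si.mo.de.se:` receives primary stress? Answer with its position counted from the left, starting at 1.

The final syllable (4, se:) is extrametrical; the stress domain is syllables 1–3.
Weights: 1 si L, 2 mo L, 3 de L.
No heavy syllable in the domain; default to the first syllable of the domain = syllable 1.
Primary stress: syllable 1 → ˈsi.mo.de.se:.

1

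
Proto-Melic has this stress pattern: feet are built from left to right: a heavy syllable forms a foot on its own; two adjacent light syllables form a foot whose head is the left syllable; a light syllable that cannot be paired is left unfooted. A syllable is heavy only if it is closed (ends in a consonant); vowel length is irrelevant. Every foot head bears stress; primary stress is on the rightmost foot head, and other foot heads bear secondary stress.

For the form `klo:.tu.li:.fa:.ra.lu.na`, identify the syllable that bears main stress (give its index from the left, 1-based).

Weights: 1 klo: L, 2 tu L, 3 li: L, 4 fa: L, 5 ra L, 6 lu L, 7 na L.
Parse left to right (heavy = foot alone; LL = one foot; stranded L unfooted): (ˈklo:.tu) (ˈli:.fa:) (ˈra.lu) na.
Foot heads: 1, 3, 5.
Primary stress on the rightmost head = syllable 5.
Primary stress: syllable 5 → klo:.tu.li:.fa:.ˈra.lu.na.

5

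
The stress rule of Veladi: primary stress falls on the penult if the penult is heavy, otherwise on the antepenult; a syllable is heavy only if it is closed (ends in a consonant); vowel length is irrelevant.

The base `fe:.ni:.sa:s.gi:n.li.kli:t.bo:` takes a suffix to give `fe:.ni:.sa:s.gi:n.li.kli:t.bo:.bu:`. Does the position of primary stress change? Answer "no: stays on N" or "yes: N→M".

Base `fe:.ni:.sa:s.gi:n.li.kli:t.bo:` (7 syllables):
  Weights: 5 li L, 6 kli:t H, 7 bo: L.
  The penult (syllable 6, kli:t) is heavy, so it takes stress.
  → primary stress on syllable 6.
Suffixed `fe:.ni:.sa:s.gi:n.li.kli:t.bo:.bu:` (8 syllables):
  Weights: 6 kli:t H, 7 bo: L, 8 bu: L.
  The penult (syllable 7, bo:) is light, so stress falls on the antepenult (syllable 6, kli:t).
  → primary stress on syllable 6.

no: stays on 6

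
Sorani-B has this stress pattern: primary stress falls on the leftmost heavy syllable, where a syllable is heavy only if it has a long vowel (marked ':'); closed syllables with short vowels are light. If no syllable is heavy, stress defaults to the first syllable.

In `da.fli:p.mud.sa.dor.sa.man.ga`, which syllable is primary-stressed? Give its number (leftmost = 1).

2

Weights: 1 da L, 2 fli:p H, 3 mud L, 4 sa L, 5 dor L, 6 sa L, 7 man L, 8 ga L.
Heavy syllables in the domain: 2. The leftmost is syllable 2 (fli:p).
Primary stress: syllable 2 → da.ˈfli:p.mud.sa.dor.sa.man.ga.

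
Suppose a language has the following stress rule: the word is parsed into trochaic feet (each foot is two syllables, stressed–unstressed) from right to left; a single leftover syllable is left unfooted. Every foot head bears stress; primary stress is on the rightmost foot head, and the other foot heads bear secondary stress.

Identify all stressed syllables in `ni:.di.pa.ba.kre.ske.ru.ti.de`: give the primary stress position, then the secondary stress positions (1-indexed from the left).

Parse right to left into trochaic (ˈσσ) feet: ni: (ˈdi.pa) (ˈba.kre) (ˈske.ru) (ˈti.de). Syllable 1 is left unfooted.
Foot heads (stressed positions): 2, 4, 6, 8.
End Rule Rightmost: primary stress on the rightmost head = syllable 8.
Secondary stress on 2, 4, 6: ni:.ˌdi.pa.ˌba.kre.ˌske.ru.ˈti.de.

primary 8, secondary 2, 4, 6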